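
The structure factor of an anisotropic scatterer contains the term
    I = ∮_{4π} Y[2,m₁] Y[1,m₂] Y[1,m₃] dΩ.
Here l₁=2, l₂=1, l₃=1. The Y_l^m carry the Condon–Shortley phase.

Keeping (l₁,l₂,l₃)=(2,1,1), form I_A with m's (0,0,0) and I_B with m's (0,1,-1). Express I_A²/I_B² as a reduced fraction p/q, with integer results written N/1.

4/1

Same 2,1,1: normalisation and zero-m 3j drop out of the ratio.
A: Δ: 2! 2! 0! / 5! → 1/30; sum: t=1:−1/1 = -1/1; 3j²(2 1 1; 0 0 0) = Δ·Π!·Σ² = 2/15  (sign +1)
B: Δ: 2! 2! 0! / 5! → 1/30; sum: t=2:+1/4 = 1/4; 3j²(2 1 1; 0 1 -1) = Δ·Π!·Σ² = 1/30  (sign +1)
I_A²/I_B² = (2/15)/(1/30) = 4/1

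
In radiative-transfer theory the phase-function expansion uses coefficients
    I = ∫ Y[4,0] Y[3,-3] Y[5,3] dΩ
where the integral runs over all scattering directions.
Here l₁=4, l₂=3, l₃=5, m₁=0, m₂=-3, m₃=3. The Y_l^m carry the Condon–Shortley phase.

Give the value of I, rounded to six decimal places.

0.196280

Rules hold: Σm=0, L=12 even, 1≤5≤7.
N = 9·7·11 = 693
Δ = 2!·6!·4!/13! = 1/180180
Racah Σ t=0..2: t=0:+1/576 t=1:−1/144 t=2:+1/576 = -1/288
⇒ 3j(4 3 5; 0 0 0)² = 20/1001, sgn +1
Racah Σ t=0..0: t=0:+1/2304 = 1/2304
⇒ 3j(4 3 5; 0 -3 3)² = 5/143, sgn +1
4πI² = N·(3j₀)²·(3jₘ)² = 900/1859
I = +1·√(0.484131/4π) = 0.19628026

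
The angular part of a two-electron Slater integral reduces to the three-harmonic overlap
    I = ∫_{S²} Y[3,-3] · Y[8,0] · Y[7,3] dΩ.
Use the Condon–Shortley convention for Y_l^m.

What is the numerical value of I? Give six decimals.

Checks pass: Σm=0; 18 even; l₃=7∈[5,11].
(2·3+1)(2·8+1)(2·7+1) = 1785
Δ: 4! 2! 12! / 19! → 1/5290740
sum: t=1:−1/7257600 t=2:+1/2073600 t=3:−1/7257600 = 1/4838400
3j²(3 8 7; 0 0 0) = Δ·Π!·Σ² = 252/20995  (sign -1)
sum: t=4:+1/46448640 = 1/46448640
3j²(3 8 7; -3 0 3) = Δ·Π!·Σ² = 75/8398  (sign +1)
combine: 4πI² = 1785·252/20995·75/8398 = 198450/1037153
take √, sign -1: I = -0.12339547

-0.123395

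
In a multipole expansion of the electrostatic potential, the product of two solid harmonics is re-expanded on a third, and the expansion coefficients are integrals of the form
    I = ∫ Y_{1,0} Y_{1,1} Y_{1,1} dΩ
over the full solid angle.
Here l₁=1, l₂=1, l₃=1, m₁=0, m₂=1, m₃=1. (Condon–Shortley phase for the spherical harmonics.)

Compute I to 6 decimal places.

m-sum = 0 + 1 + 1 = 2 ≠ 0 ⇒ I = 0

0.000000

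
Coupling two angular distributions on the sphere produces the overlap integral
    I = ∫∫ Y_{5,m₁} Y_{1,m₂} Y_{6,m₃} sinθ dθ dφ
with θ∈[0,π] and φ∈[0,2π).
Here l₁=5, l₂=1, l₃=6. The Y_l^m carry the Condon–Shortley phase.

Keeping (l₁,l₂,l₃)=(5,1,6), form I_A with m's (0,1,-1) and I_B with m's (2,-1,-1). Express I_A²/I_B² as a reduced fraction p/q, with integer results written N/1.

21/10

l's match ⇒ only the (l;m) 3-j factors differ between A and B.
A: triangle coeff Δ(5,1,6) = 1/858; Σ_t [0,0]: t=0:+1/28800 = 1/28800; (3j)²=7/286 [(5 1 6; 0 1 -1)], sign=-1
B: triangle coeff Δ(5,1,6) = 1/858; Σ_t [0,0]: t=0:+1/60480 = 1/60480; (3j)²=5/429 [(5 1 6; 2 -1 -1)], sign=-1
I_A²/I_B² = (7/286)/(5/429) = 21/10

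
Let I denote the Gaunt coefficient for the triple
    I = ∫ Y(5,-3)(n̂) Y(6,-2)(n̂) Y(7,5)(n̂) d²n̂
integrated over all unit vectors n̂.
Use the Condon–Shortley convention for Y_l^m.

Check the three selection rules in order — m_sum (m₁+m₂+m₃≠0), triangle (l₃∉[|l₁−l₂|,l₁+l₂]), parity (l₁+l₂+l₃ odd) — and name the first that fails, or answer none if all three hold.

azimuthal sum: -3 − 2 + 5 = 0  ✓
1 ≤ 7 ≤ 11 (triangle on l)  ✓
L = 5 + 6 + 7 = 18 (even)  ✓

none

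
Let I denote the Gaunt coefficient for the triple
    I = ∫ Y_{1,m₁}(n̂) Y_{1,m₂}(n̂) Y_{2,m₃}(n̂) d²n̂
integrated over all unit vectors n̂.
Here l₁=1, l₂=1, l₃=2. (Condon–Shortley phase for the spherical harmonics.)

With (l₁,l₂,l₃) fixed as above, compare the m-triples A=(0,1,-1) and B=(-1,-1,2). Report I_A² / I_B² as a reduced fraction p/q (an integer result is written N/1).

Shared (l₁,l₂,l₃)=(1,1,2): N and (l;000)² cancel in I_A²/I_B².
A: Δ = 0!·2!·2!/5! = 1/30; Racah Σ t=0..0: t=0:+1/2 = 1/2; ⇒ 3j(1 1 2; 0 1 -1)² = 1/10, sgn -1
B: Δ = 0!·2!·2!/5! = 1/30; Racah Σ t=0..0: t=0:+1/4 = 1/4; ⇒ 3j(1 1 2; -1 -1 2)² = 1/5, sgn +1
I_A²/I_B² = (1/10)/(1/5) = 1/2

1/2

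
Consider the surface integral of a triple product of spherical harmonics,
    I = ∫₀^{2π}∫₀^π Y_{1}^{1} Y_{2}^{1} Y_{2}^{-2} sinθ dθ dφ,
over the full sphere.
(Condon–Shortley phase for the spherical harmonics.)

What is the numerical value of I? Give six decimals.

0.000000

Σlᵢ=5 odd — θ-integrand is odd under cosθ→−cosθ; I=0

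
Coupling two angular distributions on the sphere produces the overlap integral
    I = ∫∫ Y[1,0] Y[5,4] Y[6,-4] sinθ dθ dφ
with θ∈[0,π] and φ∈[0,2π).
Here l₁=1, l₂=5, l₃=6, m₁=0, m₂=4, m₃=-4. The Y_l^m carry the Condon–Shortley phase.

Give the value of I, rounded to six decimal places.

Rules hold: Σm=0, L=12 even, 4≤6≤6.
N = 3·11·13 = 429
Δ = 0!·2!·10!/13! = 1/858
Racah Σ t=0..0: t=0:+1/14400 = 1/14400
⇒ 3j(1 5 6; 0 0 0)² = 6/143, sgn +1
Racah Σ t=0..0: t=0:+1/362880 = 1/362880
⇒ 3j(1 5 6; 0 4 -4)² = 10/429, sgn +1
4πI² = N·(3j₀)²·(3jₘ)² = 60/143
I = +1·√(0.41958/4π) = 0.18272698

0.182727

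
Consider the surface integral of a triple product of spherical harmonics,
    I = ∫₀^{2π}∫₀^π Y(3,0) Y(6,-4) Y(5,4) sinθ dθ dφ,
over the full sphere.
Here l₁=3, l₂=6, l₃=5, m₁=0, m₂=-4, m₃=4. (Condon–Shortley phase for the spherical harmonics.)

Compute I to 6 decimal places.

-0.139560

m-sum 0 ✓  L=14 even ✓  3≤5≤9 ✓
Π(2lᵢ+1) = 7×13×11 = 1001
triangle coeff Δ(3,6,5) = 1/675675
Σ_t [1,3]: t=1:−1/8640 t=2:+1/2304 t=3:−1/8640 = 7/34560
(3j)²=7/429 [(3 6 5; 0 0 0)], sign=-1
Σ_t [1,2]: t=1:−1/60480 t=2:+1/161280 = -1/96768
(3j)²=15/1001 [(3 6 5; 0 -4 4)], sign=+1
⇒ 4πI² = 35/143
I = (-1)√(35/143/(4π)) = -0.13956004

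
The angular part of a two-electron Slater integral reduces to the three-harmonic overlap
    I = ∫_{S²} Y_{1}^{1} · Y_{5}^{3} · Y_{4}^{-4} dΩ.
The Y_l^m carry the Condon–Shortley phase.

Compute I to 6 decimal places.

-0.049106

Rules hold: Σm=0, L=10 even, 4≤4≤6.
N = 3·11·9 = 297
Δ = 2!·0!·8!/11! = 1/495
Racah Σ t=1..1: t=1:−1/576 = -1/576
⇒ 3j(1 5 4; 0 0 0)² = 5/99, sgn -1
Racah Σ t=0..0: t=0:+1/80640 = 1/80640
⇒ 3j(1 5 4; 1 3 -4)² = 1/495, sgn +1
4πI² = N·(3j₀)²·(3jₘ)² = 1/33
I = -1·√(0.030303/4π) = -0.04910640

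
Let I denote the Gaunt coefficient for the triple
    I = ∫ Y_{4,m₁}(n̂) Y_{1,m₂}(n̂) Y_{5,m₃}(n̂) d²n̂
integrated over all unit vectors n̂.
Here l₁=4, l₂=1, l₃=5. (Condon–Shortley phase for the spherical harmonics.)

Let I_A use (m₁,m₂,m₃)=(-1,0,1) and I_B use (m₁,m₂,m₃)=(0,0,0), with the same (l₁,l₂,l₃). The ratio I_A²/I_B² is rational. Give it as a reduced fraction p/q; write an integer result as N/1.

24/25

Shared (l₁,l₂,l₃)=(4,1,5): N and (l;000)² cancel in I_A²/I_B².
A: Δ = 0!·8!·2!/11! = 1/495; Racah Σ t=0..0: t=0:+1/720 = 1/720; ⇒ 3j(4 1 5; -1 0 1)² = 8/165, sgn +1
B: Δ = 0!·8!·2!/11! = 1/495; Racah Σ t=0..0: t=0:+1/576 = 1/576; ⇒ 3j(4 1 5; 0 0 0)² = 5/99, sgn -1
I_A²/I_B² = (8/165)/(5/99) = 24/25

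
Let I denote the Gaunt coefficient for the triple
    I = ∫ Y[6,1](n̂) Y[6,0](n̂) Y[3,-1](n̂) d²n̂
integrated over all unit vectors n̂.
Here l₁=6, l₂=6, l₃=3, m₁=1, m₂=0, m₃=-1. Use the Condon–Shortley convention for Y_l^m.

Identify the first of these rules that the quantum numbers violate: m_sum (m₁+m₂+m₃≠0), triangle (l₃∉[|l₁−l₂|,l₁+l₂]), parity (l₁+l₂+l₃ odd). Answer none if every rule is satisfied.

parity

Σmᵢ = 0  ✓
l₃∈[|l₁−l₂|,l₁+l₂]=[0,12], have l₃=3  ✓
Σlᵢ = 15 ⇒ odd  ✗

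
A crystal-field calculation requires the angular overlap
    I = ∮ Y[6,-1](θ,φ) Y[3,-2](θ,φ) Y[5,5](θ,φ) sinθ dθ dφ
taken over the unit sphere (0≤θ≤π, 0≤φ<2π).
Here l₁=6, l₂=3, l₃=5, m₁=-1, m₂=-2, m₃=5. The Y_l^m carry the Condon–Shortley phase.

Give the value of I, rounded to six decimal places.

0.000000

Σmᵢ = 2 ≠ 0, so the φ-integral vanishes; I = 0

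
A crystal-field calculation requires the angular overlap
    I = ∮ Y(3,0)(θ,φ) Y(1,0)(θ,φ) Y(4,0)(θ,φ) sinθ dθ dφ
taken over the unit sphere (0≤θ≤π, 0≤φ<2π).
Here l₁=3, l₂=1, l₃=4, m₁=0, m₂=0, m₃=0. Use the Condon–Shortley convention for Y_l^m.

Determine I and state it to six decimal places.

0.246233

Rules hold: Σm=0, L=8 even, 2≤4≤4.
N = 7·3·9 = 189
Δ = 0!·6!·2!/9! = 1/252
Racah Σ t=0..0: t=0:+1/36 = 1/36
⇒ 3j(3 1 4; 0 0 0)² = 4/63, sgn +1
(m-triple is (0,0,0) — same symbol as above.)
4πI² = N·(3j₀)²·(3jₘ)² = 16/21
I = +1·√(0.761905/4π) = 0.24623252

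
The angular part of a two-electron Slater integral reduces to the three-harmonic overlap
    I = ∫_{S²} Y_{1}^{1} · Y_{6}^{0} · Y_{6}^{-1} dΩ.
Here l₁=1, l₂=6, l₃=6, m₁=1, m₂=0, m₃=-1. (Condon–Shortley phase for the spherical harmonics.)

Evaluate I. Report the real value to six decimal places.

0.000000

l₁+l₂+l₃=13 is odd: 3j(l;000)=0 ⇒ I=0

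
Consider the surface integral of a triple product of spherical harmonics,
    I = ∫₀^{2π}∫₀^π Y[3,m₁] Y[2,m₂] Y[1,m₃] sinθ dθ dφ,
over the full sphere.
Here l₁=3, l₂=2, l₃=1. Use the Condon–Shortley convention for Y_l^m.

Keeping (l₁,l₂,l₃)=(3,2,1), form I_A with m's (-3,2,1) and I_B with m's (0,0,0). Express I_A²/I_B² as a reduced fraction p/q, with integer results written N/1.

5/3

Shared (l₁,l₂,l₃)=(3,2,1): N and (l;000)² cancel in I_A²/I_B².
A: Δ = 4!·2!·0!/7! = 1/105; Racah Σ t=4..4: t=4:+1/48 = 1/48; ⇒ 3j(3 2 1; -3 2 1)² = 1/7, sgn +1
B: Δ = 4!·2!·0!/7! = 1/105; Racah Σ t=2..2: t=2:+1/4 = 1/4; ⇒ 3j(3 2 1; 0 0 0)² = 3/35, sgn -1
I_A²/I_B² = (1/7)/(3/35) = 5/3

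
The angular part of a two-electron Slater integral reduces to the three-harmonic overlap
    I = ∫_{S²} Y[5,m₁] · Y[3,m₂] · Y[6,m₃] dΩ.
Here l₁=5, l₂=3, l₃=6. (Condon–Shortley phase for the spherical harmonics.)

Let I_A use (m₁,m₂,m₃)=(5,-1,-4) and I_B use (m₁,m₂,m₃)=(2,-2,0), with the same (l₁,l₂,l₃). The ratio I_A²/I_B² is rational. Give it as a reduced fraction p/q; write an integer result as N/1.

Shared (l₁,l₂,l₃)=(5,3,6): N and (l;000)² cancel in I_A²/I_B².
A: Δ = 2!·8!·4!/15! = 1/675675; Racah Σ t=0..0: t=0:+1/322560 = 1/322560; ⇒ 3j(5 3 6; 5 -1 -4)² = 18/1001, sgn +1
B: Δ = 2!·8!·4!/15! = 1/675675; Racah Σ t=0..1: t=0:+1/8640 t=1:−1/34560 = 1/11520; ⇒ 3j(5 3 6; 2 -2 0)² = 3/143, sgn +1
I_A²/I_B² = (18/1001)/(3/143) = 6/7

6/7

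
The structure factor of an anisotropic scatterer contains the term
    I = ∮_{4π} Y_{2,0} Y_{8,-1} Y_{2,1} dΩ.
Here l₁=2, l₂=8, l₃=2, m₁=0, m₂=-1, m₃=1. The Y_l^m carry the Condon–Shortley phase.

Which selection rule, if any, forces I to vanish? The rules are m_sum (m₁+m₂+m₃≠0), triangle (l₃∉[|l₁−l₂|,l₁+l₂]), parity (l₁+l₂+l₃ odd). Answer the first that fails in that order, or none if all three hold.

triangle

m₁+m₂+m₃ = 0 − 1 + 1 = 0  ✓
triangle: |2−8|=6 ≤ l₃=2 ≤ 2+8=10  ✗
parity: l₁+l₂+l₃ = 12 is even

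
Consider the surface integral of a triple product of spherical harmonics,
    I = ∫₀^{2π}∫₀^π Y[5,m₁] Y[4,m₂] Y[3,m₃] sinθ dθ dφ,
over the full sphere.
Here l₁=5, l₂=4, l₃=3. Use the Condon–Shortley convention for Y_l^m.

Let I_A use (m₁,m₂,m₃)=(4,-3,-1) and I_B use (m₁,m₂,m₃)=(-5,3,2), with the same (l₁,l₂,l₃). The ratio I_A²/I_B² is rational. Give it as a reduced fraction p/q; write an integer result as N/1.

1/25

Same 5,4,3: normalisation and zero-m 3j drop out of the ratio.
A: Δ: 6! 4! 2! / 13! → 1/180180; sum: t=0:+1/4320 t=1:−1/5760 = 1/17280; 3j²(5 4 3; 4 -3 -1) = Δ·Π!·Σ² = 7/4290  (sign +1)
B: Δ: 6! 4! 2! / 13! → 1/180180; sum: t=6:+1/17280 = 1/17280; 3j²(5 4 3; -5 3 2) = Δ·Π!·Σ² = 35/858  (sign -1)
I_A²/I_B² = (7/4290)/(35/858) = 1/25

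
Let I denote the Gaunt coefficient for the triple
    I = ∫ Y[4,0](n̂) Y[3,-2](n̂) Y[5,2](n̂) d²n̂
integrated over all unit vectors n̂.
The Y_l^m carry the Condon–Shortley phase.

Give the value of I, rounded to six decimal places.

Checks pass: Σm=0; 12 even; l₃=5∈[1,7].
(2·4+1)(2·3+1)(2·5+1) = 693
Δ: 2! 6! 4! / 13! → 1/180180
sum: t=0:+1/576 t=1:−1/144 t=2:+1/576 = -1/288
3j²(4 3 5; 0 0 0) = Δ·Π!·Σ² = 20/1001  (sign +1)
sum: t=0:+1/576 t=1:−1/864 = 1/1728
3j²(4 3 5; 0 -2 2) = Δ·Π!·Σ² = 5/1287  (sign -1)
combine: 4πI² = 693·20/1001·5/1287 = 100/1859
take √, sign -1: I = -0.06542675

-0.065427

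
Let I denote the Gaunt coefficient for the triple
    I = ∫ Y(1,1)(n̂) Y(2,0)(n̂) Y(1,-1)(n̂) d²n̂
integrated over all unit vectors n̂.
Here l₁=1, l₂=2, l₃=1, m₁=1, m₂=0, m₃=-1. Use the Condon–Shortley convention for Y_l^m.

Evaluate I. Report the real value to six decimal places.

0.126157

Checks pass: Σm=0; 4 even; l₃=1∈[1,3].
(2·1+1)(2·2+1)(2·1+1) = 45
Δ: 2! 0! 2! / 5! → 1/30
sum: t=1:−1/1 = -1/1
3j²(1 2 1; 0 0 0) = Δ·Π!·Σ² = 2/15  (sign +1)
sum: t=0:+1/4 = 1/4
3j²(1 2 1; 1 0 -1) = Δ·Π!·Σ² = 1/30  (sign +1)
combine: 4πI² = 45·2/15·1/30 = 1/5
take √, sign +1: I = 0.12615663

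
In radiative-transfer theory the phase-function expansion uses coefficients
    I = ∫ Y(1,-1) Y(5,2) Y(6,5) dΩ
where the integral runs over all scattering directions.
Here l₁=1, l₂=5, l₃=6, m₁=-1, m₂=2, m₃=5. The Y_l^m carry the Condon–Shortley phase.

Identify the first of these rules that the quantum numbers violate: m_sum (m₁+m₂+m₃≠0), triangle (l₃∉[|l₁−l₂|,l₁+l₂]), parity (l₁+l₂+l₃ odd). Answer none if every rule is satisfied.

m_sum

azimuthal sum: -1 + 2 + 5 = 6  ✗
4 ≤ 6 ≤ 6 (triangle on l)
L = 1 + 5 + 6 = 12 (even)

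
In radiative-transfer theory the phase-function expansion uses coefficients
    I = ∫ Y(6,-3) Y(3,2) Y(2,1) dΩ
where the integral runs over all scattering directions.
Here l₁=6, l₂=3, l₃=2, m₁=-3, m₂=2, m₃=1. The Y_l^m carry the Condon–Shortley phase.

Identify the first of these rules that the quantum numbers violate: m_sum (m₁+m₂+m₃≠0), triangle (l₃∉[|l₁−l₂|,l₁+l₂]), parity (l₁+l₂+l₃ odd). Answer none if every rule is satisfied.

Σmᵢ = 0  ✓
l₃∈[|l₁−l₂|,l₁+l₂]=[3,9], have l₃=2  ✗
Σlᵢ = 11 ⇒ odd

triangle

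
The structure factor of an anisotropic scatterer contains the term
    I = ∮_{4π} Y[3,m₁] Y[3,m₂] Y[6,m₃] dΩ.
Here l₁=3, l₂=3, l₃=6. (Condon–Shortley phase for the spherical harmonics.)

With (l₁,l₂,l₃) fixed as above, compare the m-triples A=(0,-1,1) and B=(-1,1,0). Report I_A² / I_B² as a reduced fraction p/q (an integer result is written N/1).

14/9

l's match ⇒ only the (l;m) 3-j factors differ between A and B.
A: triangle coeff Δ(3,3,6) = 1/12012; Σ_t [0,0]: t=0:+1/1728 = 1/1728; (3j)²=25/858 [(3 3 6; 0 -1 1)], sign=-1
B: triangle coeff Δ(3,3,6) = 1/12012; Σ_t [0,0]: t=0:+1/2304 = 1/2304; (3j)²=75/4004 [(3 3 6; -1 1 0)], sign=+1
I_A²/I_B² = (25/858)/(75/4004) = 14/9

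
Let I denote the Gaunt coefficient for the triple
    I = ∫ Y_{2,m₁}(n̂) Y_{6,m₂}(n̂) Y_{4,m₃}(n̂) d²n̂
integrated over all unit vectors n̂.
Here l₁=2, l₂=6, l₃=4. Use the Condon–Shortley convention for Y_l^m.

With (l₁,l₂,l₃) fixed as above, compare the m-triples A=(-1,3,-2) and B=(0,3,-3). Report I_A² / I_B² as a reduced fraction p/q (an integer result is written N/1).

l's match ⇒ only the (l;m) 3-j factors differ between A and B.
A: triangle coeff Δ(2,6,4) = 1/6435; Σ_t [3,3]: t=3:−1/8640 = -1/8640; (3j)²=28/715 [(2 6 4; -1 3 -2)], sign=-1
B: triangle coeff Δ(2,6,4) = 1/6435; Σ_t [2,2]: t=2:+1/20160 = 1/20160; (3j)²=12/715 [(2 6 4; 0 3 -3)], sign=-1
I_A²/I_B² = (28/715)/(12/715) = 7/3

7/3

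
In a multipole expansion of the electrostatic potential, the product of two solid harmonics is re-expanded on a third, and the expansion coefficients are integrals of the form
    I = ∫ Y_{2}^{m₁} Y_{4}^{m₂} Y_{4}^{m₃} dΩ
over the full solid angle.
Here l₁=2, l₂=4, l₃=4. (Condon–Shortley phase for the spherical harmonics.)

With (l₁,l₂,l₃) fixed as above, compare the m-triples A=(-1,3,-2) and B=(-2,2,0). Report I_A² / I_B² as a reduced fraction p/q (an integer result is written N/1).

Shared (l₁,l₂,l₃)=(2,4,4): N and (l;000)² cancel in I_A²/I_B².
A: Δ = 2!·2!·6!/11! = 1/13860; Racah Σ t=1..2: t=1:−1/1440 t=2:+1/240 = 1/288; ⇒ 3j(2 4 4; -1 3 -2)² = 5/132, sgn +1
B: Δ = 2!·2!·6!/11! = 1/13860; Racah Σ t=2..2: t=2:+1/192 = 1/192; ⇒ 3j(2 4 4; -2 2 0)² = 3/77, sgn +1
I_A²/I_B² = (5/132)/(3/77) = 35/36

35/36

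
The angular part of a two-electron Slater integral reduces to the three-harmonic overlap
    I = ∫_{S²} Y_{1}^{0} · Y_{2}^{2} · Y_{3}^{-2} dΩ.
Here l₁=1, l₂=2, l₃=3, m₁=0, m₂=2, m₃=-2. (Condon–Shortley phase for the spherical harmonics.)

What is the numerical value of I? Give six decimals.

Rules hold: Σm=0, L=6 even, 1≤3≤3.
N = 3·5·7 = 105
Δ = 0!·2!·4!/7! = 1/105
Racah Σ t=0..0: t=0:+1/4 = 1/4
⇒ 3j(1 2 3; 0 0 0)² = 3/35, sgn -1
Racah Σ t=0..0: t=0:+1/24 = 1/24
⇒ 3j(1 2 3; 0 2 -2)² = 1/21, sgn -1
4πI² = N·(3j₀)²·(3jₘ)² = 3/7
I = +1·√(0.428571/4π) = 0.18467439

0.184674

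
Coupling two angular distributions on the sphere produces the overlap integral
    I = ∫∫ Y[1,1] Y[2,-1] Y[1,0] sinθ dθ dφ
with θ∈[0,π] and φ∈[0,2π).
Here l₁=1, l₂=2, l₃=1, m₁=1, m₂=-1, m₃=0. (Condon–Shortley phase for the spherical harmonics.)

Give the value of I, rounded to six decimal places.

-0.218510

Checks pass: Σm=0; 4 even; l₃=1∈[1,3].
(2·1+1)(2·2+1)(2·1+1) = 45
Δ: 2! 0! 2! / 5! → 1/30
sum: t=1:−1/1 = -1/1
3j²(1 2 1; 0 0 0) = Δ·Π!·Σ² = 2/15  (sign +1)
sum: t=0:+1/2 = 1/2
3j²(1 2 1; 1 -1 0) = Δ·Π!·Σ² = 1/10  (sign -1)
combine: 4πI² = 45·2/15·1/10 = 3/5
take √, sign -1: I = -0.21850969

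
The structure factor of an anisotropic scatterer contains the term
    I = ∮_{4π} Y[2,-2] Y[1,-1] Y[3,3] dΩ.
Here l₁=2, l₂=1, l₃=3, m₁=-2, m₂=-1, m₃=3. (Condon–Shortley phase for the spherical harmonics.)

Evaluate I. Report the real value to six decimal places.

m-sum 0 ✓  L=6 even ✓  1≤3≤3 ✓
Π(2lᵢ+1) = 5×3×7 = 105
triangle coeff Δ(2,1,3) = 1/105
Σ_t [0,0]: t=0:+1/4 = 1/4
(3j)²=3/35 [(2 1 3; 0 0 0)], sign=-1
Σ_t [0,0]: t=0:+1/48 = 1/48
(3j)²=1/7 [(2 1 3; -2 -1 3)], sign=+1
⇒ 4πI² = 9/7
I = (-1)√(9/7/(4π)) = -0.31986543

-0.319865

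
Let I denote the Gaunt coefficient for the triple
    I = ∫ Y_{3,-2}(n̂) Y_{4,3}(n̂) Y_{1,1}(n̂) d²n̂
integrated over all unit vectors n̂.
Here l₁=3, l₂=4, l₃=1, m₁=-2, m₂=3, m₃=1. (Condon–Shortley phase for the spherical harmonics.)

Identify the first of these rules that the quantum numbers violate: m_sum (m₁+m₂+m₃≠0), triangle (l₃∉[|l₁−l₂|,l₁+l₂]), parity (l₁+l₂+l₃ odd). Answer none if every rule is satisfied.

m_sum

Σmᵢ = 2  ✗
l₃∈[|l₁−l₂|,l₁+l₂]=[1,7], have l₃=1
Σlᵢ = 8 ⇒ even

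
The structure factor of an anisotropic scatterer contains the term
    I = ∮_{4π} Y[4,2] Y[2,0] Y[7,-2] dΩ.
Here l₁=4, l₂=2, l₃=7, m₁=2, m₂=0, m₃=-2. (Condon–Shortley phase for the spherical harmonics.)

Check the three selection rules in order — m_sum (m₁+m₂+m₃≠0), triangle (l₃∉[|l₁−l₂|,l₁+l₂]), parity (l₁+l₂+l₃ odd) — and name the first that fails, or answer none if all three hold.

Σmᵢ = 0  ✓
l₃∈[|l₁−l₂|,l₁+l₂]=[2,6], have l₃=7  ✗
Σlᵢ = 13 ⇒ odd

triangle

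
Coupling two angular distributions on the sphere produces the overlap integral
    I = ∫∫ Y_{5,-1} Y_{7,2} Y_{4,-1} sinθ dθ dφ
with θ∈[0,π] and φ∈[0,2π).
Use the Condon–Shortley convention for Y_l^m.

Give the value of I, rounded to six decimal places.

Checks pass: Σm=0; 16 even; l₃=4∈[2,12].
(2·5+1)(2·7+1)(2·4+1) = 1485
Δ: 8! 2! 6! / 17! → 1/6126120
sum: t=3:−1/69120 t=4:+1/20736 t=5:−1/69120 = 1/51840
3j²(5 7 4; 0 0 0) = Δ·Π!·Σ² = 280/21879  (sign +1)
sum: t=4:+1/138240 t=5:−1/34560 t=6:+1/103680 = -1/82944
3j²(5 7 4; -1 2 -1) = Δ·Π!·Σ² = 125/9724  (sign +1)
combine: 4πI² = 1485·280/21879·125/9724 = 131250/537251
take √, sign +1: I = 0.13942996

0.139430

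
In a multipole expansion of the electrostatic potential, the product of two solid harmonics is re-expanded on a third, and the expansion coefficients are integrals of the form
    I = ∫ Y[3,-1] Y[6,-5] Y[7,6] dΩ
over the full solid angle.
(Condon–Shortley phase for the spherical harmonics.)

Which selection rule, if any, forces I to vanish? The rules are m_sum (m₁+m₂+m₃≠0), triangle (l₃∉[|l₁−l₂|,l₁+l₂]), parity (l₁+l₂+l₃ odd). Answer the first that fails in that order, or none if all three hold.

azimuthal sum: -1 − 5 + 6 = 0  ✓
3 ≤ 7 ≤ 9 (triangle on l)  ✓
L = 3 + 6 + 7 = 16 (even)  ✓

none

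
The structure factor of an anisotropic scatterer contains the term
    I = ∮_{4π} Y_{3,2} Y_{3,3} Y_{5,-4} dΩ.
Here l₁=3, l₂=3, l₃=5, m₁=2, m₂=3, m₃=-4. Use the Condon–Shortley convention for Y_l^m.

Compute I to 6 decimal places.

0.000000

Σmᵢ = 1 ≠ 0, so the φ-integral vanishes; I = 0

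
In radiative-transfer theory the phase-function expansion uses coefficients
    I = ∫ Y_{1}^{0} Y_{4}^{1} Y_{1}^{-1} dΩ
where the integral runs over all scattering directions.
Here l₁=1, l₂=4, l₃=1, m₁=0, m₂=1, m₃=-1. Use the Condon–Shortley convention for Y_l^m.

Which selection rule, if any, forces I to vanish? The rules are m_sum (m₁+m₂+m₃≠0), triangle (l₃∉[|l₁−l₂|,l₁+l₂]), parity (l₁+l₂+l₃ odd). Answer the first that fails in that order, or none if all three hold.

triangle

m₁+m₂+m₃ = 0 + 1 − 1 = 0  ✓
triangle: |1−4|=3 ≤ l₃=1 ≤ 1+4=5  ✗
parity: l₁+l₂+l₃ = 6 is even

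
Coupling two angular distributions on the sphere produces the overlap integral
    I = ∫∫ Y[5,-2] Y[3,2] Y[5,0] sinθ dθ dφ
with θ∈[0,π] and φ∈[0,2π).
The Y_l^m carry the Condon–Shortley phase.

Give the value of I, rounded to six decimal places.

0.000000

L=13 odd ⇒ parity kills the (l;000) factor ⇒ I = 0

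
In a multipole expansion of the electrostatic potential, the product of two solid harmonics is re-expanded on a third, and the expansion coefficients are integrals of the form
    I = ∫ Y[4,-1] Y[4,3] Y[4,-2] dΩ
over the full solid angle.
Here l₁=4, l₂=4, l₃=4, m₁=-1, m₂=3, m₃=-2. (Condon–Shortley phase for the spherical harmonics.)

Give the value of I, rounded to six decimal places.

m-sum 0 ✓  L=12 even ✓  0≤4≤8 ✓
Π(2lᵢ+1) = 9×9×9 = 729
triangle coeff Δ(4,4,4) = 1/450450
Σ_t [0,4]: t=0:+1/13824 t=1:−1/216 t=2:+1/64 t=3:−1/216 t=4:+1/13824 = 5/768
(3j)²=18/1001 [(4 4 4; 0 0 0)], sign=+1
Σ_t [3,4]: t=3:−1/576 t=4:+1/864 = -1/1728
(3j)²=5/1287 [(4 4 4; -1 3 -2)], sign=-1
⇒ 4πI² = 7290/143143
I = (-1)√(7290/143143/(4π)) = -0.06366105

-0.063661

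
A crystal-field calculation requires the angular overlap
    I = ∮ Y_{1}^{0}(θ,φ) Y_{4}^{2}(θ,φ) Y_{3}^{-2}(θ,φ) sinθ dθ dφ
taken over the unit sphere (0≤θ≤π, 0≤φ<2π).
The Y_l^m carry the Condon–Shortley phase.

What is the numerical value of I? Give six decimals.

Rules hold: Σm=0, L=8 even, 3≤3≤5.
N = 3·9·7 = 189
Δ = 2!·0!·6!/9! = 1/252
Racah Σ t=1..1: t=1:−1/36 = -1/36
⇒ 3j(1 4 3; 0 0 0)² = 4/63, sgn +1
Racah Σ t=1..1: t=1:−1/120 = -1/120
⇒ 3j(1 4 3; 0 2 -2)² = 1/21, sgn +1
4πI² = N·(3j₀)²·(3jₘ)² = 4/7
I = +1·√(0.571429/4π) = 0.21324362

0.213244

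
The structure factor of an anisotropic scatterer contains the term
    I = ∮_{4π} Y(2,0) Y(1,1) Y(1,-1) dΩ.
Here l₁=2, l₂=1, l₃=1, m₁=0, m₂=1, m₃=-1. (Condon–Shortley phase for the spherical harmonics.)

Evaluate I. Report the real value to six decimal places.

0.126157

Rules hold: Σm=0, L=4 even, 1≤1≤3.
N = 5·3·3 = 45
Δ = 2!·2!·0!/5! = 1/30
Racah Σ t=1..1: t=1:−1/1 = -1/1
⇒ 3j(2 1 1; 0 0 0)² = 2/15, sgn +1
Racah Σ t=2..2: t=2:+1/4 = 1/4
⇒ 3j(2 1 1; 0 1 -1)² = 1/30, sgn +1
4πI² = N·(3j₀)²·(3jₘ)² = 1/5
I = +1·√(0.2/4π) = 0.12615663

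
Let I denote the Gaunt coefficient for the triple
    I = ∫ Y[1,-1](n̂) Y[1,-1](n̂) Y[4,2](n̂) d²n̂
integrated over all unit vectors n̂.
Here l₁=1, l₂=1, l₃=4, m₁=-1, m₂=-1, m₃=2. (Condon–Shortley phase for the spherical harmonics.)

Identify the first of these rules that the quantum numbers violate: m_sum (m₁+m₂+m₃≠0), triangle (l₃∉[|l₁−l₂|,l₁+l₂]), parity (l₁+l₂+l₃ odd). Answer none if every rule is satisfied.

triangle

azimuthal sum: -1 − 1 + 2 = 0  ✓
0 ≤ 4 ≤ 2 (triangle on l)  ✗
L = 1 + 1 + 4 = 6 (even)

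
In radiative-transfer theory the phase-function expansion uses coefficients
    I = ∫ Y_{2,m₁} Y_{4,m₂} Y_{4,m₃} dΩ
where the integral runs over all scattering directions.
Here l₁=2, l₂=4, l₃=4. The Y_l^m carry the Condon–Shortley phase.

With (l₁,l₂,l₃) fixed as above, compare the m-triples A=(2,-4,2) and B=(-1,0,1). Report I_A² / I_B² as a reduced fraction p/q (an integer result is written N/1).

28/5

Shared (l₁,l₂,l₃)=(2,4,4): N and (l;000)² cancel in I_A²/I_B².
A: Δ = 2!·2!·6!/11! = 1/13860; Racah Σ t=0..0: t=0:+1/2880 = 1/2880; ⇒ 3j(2 4 4; 2 -4 2)² = 2/165, sgn +1
B: Δ = 2!·2!·6!/11! = 1/13860; Racah Σ t=1..2: t=1:−1/72 t=2:+1/96 = -1/288; ⇒ 3j(2 4 4; -1 0 1)² = 1/462, sgn +1
I_A²/I_B² = (2/165)/(1/462) = 28/5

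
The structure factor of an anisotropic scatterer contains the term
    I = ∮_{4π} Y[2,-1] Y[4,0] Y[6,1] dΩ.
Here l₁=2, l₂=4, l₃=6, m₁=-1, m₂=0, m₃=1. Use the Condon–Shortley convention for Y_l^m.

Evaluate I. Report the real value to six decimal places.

-0.210395

m-sum 0 ✓  L=12 even ✓  2≤6≤6 ✓
Π(2lᵢ+1) = 5×9×13 = 585
triangle coeff Δ(2,4,6) = 1/6435
Σ_t [0,0]: t=0:+1/2304 = 1/2304
(3j)²=5/143 [(2 4 6; 0 0 0)], sign=+1
Σ_t [0,0]: t=0:+1/3456 = 1/3456
(3j)²=35/1287 [(2 4 6; -1 0 1)], sign=-1
⇒ 4πI² = 875/1573
I = (-1)√(875/1573/(4π)) = -0.21039467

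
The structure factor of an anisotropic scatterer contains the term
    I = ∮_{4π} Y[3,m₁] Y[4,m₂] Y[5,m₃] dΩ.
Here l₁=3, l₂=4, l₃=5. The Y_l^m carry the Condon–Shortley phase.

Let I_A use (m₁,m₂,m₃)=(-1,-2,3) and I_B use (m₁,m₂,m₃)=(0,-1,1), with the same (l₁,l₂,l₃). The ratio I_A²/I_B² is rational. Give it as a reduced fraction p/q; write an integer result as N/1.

l's match ⇒ only the (l;m) 3-j factors differ between A and B.
A: triangle coeff Δ(3,4,5) = 1/180180; Σ_t [0,2]: t=0:+1/2304 t=1:−1/720 t=2:+1/5760 = -1/1280; (3j)²=27/1430 [(3 4 5; -1 -2 3)], sign=-1
B: triangle coeff Δ(3,4,5) = 1/180180; Σ_t [0,2]: t=0:+1/432 t=1:−1/192 t=2:+1/1440 = -19/8640; (3j)²=361/30030 [(3 4 5; 0 -1 1)], sign=-1
I_A²/I_B² = (27/1430)/(361/30030) = 567/361

567/361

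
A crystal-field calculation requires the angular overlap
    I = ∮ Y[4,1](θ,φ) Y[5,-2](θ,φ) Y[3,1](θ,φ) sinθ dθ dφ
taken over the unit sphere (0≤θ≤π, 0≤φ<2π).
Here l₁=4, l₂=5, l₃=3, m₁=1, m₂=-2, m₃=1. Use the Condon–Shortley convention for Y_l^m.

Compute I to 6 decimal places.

m-sum 0 ✓  L=12 even ✓  1≤3≤9 ✓
Π(2lᵢ+1) = 9×11×7 = 693
triangle coeff Δ(4,5,3) = 1/180180
Σ_t [2,4]: t=2:+1/576 t=3:−1/144 t=4:+1/576 = -1/288
(3j)²=20/1001 [(4 5 3; 0 0 0)], sign=+1
Σ_t [1,3]: t=1:−1/960 t=2:+1/288 t=3:−1/1728 = 1/540
(3j)²=128/6435 [(4 5 3; 1 -2 1)], sign=+1
⇒ 4πI² = 512/1859
I = (+1)√(512/1859/(4π)) = 0.14804384

0.148044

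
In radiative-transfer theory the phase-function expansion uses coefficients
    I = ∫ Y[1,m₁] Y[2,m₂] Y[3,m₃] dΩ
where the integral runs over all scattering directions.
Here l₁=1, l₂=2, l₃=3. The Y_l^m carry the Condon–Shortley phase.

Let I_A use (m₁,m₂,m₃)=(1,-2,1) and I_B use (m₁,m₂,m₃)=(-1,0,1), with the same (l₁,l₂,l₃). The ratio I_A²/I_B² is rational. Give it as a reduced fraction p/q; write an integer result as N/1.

1/6

Same 1,2,3: normalisation and zero-m 3j drop out of the ratio.
A: Δ: 0! 2! 4! / 7! → 1/105; sum: t=0:+1/48 = 1/48; 3j²(1 2 3; 1 -2 1) = Δ·Π!·Σ² = 1/105  (sign +1)
B: Δ: 0! 2! 4! / 7! → 1/105; sum: t=0:+1/8 = 1/8; 3j²(1 2 3; -1 0 1) = Δ·Π!·Σ² = 2/35  (sign +1)
I_A²/I_B² = (1/105)/(2/35) = 1/6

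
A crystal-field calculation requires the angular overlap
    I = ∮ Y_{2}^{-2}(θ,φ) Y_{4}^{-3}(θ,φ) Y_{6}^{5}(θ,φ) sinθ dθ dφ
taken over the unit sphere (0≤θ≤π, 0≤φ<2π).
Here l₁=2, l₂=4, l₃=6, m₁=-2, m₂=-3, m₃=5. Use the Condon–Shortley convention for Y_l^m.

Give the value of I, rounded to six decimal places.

-0.288917

Checks pass: Σm=0; 12 even; l₃=6∈[2,6].
(2·2+1)(2·4+1)(2·6+1) = 585
Δ: 0! 4! 8! / 13! → 1/6435
sum: t=0:+1/2304 = 1/2304
3j²(2 4 6; 0 0 0) = Δ·Π!·Σ² = 5/143  (sign +1)
sum: t=0:+1/120960 = 1/120960
3j²(2 4 6; -2 -3 5) = Δ·Π!·Σ² = 2/39  (sign -1)
combine: 4πI² = 585·5/143·2/39 = 150/143
take √, sign -1: I = -0.28891672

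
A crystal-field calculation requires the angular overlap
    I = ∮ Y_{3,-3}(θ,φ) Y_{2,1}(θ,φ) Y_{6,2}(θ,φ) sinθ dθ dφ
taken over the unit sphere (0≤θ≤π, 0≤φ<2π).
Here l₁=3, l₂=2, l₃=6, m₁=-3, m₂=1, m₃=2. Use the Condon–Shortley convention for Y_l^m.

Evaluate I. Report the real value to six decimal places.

0.000000

|3−2|≤6≤3+2 violated ⇒ I = 0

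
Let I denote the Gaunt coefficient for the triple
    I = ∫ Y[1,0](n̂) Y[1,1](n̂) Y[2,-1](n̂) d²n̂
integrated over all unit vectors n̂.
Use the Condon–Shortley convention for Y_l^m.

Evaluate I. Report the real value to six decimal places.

Rules hold: Σm=0, L=4 even, 0≤2≤2.
N = 3·3·5 = 45
Δ = 0!·2!·2!/5! = 1/30
Racah Σ t=0..0: t=0:+1/1 = 1/1
⇒ 3j(1 1 2; 0 0 0)² = 2/15, sgn +1
Racah Σ t=0..0: t=0:+1/2 = 1/2
⇒ 3j(1 1 2; 0 1 -1)² = 1/10, sgn -1
4πI² = N·(3j₀)²·(3jₘ)² = 3/5
I = -1·√(0.6/4π) = -0.21850969

-0.218510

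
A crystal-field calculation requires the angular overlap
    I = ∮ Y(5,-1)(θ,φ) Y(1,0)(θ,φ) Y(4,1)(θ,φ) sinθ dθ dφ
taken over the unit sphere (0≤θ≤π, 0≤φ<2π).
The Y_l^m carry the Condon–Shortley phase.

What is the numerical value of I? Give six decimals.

-0.240571

Checks pass: Σm=0; 10 even; l₃=4∈[4,6].
(2·5+1)(2·1+1)(2·4+1) = 297
Δ: 2! 8! 0! / 11! → 1/495
sum: t=1:−1/576 = -1/576
3j²(5 1 4; 0 0 0) = Δ·Π!·Σ² = 5/99  (sign -1)
sum: t=1:−1/720 = -1/720
3j²(5 1 4; -1 0 1) = Δ·Π!·Σ² = 8/165  (sign +1)
combine: 4πI² = 297·5/99·8/165 = 8/11
take √, sign -1: I = -0.24057125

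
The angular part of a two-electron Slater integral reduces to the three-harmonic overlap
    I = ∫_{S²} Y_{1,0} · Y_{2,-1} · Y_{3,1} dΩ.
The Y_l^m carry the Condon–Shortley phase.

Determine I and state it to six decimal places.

m-sum 0 ✓  L=6 even ✓  1≤3≤3 ✓
Π(2lᵢ+1) = 3×5×7 = 105
triangle coeff Δ(1,2,3) = 1/105
Σ_t [0,0]: t=0:+1/4 = 1/4
(3j)²=3/35 [(1 2 3; 0 0 0)], sign=-1
Σ_t [0,0]: t=0:+1/6 = 1/6
(3j)²=8/105 [(1 2 3; 0 -1 1)], sign=+1
⇒ 4πI² = 24/35
I = (-1)√(24/35/(4π)) = -0.23359668

-0.233597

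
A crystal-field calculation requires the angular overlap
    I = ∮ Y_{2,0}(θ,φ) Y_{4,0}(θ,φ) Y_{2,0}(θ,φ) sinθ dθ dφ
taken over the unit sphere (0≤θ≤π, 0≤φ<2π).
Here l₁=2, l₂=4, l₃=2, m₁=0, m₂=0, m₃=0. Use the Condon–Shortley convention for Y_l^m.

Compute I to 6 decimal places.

0.241796

Rules hold: Σm=0, L=8 even, 2≤2≤6.
N = 5·9·5 = 225
Δ = 4!·0!·4!/9! = 1/630
Racah Σ t=2..2: t=2:+1/16 = 1/16
⇒ 3j(2 4 2; 0 0 0)² = 2/35, sgn +1
(m-triple is (0,0,0) — same symbol as above.)
4πI² = N·(3j₀)²·(3jₘ)² = 36/49
I = +1·√(0.734694/4π) = 0.24179554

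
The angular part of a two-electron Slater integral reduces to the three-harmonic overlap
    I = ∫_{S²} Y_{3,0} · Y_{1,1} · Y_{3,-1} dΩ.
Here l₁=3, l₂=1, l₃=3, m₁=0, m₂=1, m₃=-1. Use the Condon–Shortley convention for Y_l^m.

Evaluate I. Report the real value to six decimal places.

0.000000

l₁+l₂+l₃=7 is odd: 3j(l;000)=0 ⇒ I=0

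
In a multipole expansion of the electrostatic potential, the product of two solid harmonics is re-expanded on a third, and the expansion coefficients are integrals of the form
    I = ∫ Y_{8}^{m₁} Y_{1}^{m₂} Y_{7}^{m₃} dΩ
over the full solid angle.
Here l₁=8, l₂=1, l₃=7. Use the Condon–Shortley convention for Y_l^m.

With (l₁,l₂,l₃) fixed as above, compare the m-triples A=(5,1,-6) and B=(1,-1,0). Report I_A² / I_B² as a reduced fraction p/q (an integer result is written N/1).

1/12

Same 8,1,7: normalisation and zero-m 3j drop out of the ratio.
A: Δ: 2! 14! 0! / 17! → 1/2040; sum: t=2:+1/12454041600 = 1/12454041600; 3j²(8 1 7; 5 1 -6) = Δ·Π!·Σ² = 1/680  (sign -1)
B: Δ: 2! 14! 0! / 17! → 1/2040; sum: t=0:+1/50803200 = 1/50803200; 3j²(8 1 7; 1 -1 0) = Δ·Π!·Σ² = 3/170  (sign -1)
I_A²/I_B² = (1/680)/(3/170) = 1/12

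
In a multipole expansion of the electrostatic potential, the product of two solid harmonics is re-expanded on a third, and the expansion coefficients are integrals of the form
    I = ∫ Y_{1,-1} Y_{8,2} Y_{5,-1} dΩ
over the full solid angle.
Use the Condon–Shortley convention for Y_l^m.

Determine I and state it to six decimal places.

0.000000

l₃=5 ∉ [7,9] — triangle fails ⇒ I = 0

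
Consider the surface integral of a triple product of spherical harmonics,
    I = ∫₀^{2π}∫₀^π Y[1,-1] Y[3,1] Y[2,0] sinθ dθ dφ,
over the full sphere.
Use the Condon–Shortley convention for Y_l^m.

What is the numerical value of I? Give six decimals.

-0.202301

m-sum 0 ✓  L=6 even ✓  2≤2≤4 ✓
Π(2lᵢ+1) = 3×7×5 = 105
triangle coeff Δ(1,3,2) = 1/105
Σ_t [1,1]: t=1:−1/4 = -1/4
(3j)²=3/35 [(1 3 2; 0 0 0)], sign=-1
Σ_t [2,2]: t=2:+1/8 = 1/8
(3j)²=2/35 [(1 3 2; -1 1 0)], sign=+1
⇒ 4πI² = 18/35
I = (-1)√(18/35/(4π)) = -0.20230066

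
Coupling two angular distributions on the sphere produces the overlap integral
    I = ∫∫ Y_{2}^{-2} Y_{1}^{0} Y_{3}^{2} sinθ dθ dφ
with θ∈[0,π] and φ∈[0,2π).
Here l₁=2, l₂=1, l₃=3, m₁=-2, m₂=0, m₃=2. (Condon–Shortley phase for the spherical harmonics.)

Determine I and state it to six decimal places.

m-sum 0 ✓  L=6 even ✓  1≤3≤3 ✓
Π(2lᵢ+1) = 5×3×7 = 105
triangle coeff Δ(2,1,3) = 1/105
Σ_t [0,0]: t=0:+1/4 = 1/4
(3j)²=3/35 [(2 1 3; 0 0 0)], sign=-1
Σ_t [0,0]: t=0:+1/24 = 1/24
(3j)²=1/21 [(2 1 3; -2 0 2)], sign=-1
⇒ 4πI² = 3/7
I = (+1)√(3/7/(4π)) = 0.18467439

0.184674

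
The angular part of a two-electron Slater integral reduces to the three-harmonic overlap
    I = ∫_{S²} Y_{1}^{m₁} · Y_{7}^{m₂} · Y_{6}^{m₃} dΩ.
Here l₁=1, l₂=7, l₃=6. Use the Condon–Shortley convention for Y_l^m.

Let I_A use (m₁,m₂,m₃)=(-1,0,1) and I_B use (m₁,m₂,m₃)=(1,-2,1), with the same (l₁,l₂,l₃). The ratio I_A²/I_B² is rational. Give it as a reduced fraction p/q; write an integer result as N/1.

Shared (l₁,l₂,l₃)=(1,7,6): N and (l;000)² cancel in I_A²/I_B².
A: Δ = 2!·0!·12!/15! = 1/1365; Racah Σ t=2..2: t=2:+1/1209600 = 1/1209600; ⇒ 3j(1 7 6; -1 0 1)² = 1/65, sgn -1
B: Δ = 2!·0!·12!/15! = 1/1365; Racah Σ t=0..0: t=0:+1/1209600 = 1/1209600; ⇒ 3j(1 7 6; 1 -2 1)² = 12/455, sgn -1
I_A²/I_B² = (1/65)/(12/455) = 7/12

7/12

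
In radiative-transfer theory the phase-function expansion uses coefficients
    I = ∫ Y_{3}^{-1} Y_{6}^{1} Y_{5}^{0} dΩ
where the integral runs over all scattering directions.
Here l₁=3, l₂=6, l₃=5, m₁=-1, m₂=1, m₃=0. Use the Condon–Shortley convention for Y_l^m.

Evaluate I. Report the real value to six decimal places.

Rules hold: Σm=0, L=14 even, 3≤5≤9.
N = 7·13·11 = 1001
Δ = 4!·2!·8!/15! = 1/675675
Racah Σ t=1..3: t=1:−1/8640 t=2:+1/2304 t=3:−1/8640 = 7/34560
⇒ 3j(3 6 5; 0 0 0)² = 7/429, sgn -1
Racah Σ t=2..4: t=2:+1/5760 t=3:−1/3456 t=4:+1/34560 = -1/11520
⇒ 3j(3 6 5; -1 1 0)² = 2/429, sgn +1
4πI² = N·(3j₀)²·(3jₘ)² = 98/1287
I = -1·√(0.0761461/4π) = -0.07784287

-0.077843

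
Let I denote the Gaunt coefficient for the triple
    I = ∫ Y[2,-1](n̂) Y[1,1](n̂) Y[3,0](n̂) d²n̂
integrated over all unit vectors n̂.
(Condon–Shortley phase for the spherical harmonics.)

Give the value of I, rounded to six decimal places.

m-sum 0 ✓  L=6 even ✓  1≤3≤3 ✓
Π(2lᵢ+1) = 5×3×7 = 105
triangle coeff Δ(2,1,3) = 1/105
Σ_t [0,0]: t=0:+1/4 = 1/4
(3j)²=3/35 [(2 1 3; 0 0 0)], sign=-1
Σ_t [0,0]: t=0:+1/12 = 1/12
(3j)²=1/35 [(2 1 3; -1 1 0)], sign=-1
⇒ 4πI² = 9/35
I = (+1)√(9/35/(4π)) = 0.14304817

0.143048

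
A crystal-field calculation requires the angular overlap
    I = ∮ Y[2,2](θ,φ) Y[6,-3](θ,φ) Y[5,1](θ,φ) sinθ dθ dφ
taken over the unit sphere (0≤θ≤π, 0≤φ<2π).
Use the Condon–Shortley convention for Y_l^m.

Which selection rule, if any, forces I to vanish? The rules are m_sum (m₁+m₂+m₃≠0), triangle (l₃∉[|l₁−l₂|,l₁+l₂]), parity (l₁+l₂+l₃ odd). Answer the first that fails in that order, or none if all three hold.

parity

m₁+m₂+m₃ = 2 − 3 + 1 = 0  ✓
triangle: |2−6|=4 ≤ l₃=5 ≤ 2+6=8  ✓
parity: l₁+l₂+l₃ = 13 is odd  ✗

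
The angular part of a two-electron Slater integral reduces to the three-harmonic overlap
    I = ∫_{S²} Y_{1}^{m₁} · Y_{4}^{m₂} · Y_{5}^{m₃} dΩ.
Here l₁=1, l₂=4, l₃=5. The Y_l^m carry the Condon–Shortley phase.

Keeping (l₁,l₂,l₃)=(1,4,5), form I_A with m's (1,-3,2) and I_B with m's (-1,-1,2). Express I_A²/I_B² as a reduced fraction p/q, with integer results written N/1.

Same 1,4,5: normalisation and zero-m 3j drop out of the ratio.
A: Δ: 0! 2! 8! / 11! → 1/495; sum: t=0:+1/10080 = 1/10080; 3j²(1 4 5; 1 -3 2) = Δ·Π!·Σ² = 1/165  (sign -1)
B: Δ: 0! 2! 8! / 11! → 1/495; sum: t=0:+1/1440 = 1/1440; 3j²(1 4 5; -1 -1 2) = Δ·Π!·Σ² = 7/165  (sign -1)
I_A²/I_B² = (1/165)/(7/165) = 1/7

1/7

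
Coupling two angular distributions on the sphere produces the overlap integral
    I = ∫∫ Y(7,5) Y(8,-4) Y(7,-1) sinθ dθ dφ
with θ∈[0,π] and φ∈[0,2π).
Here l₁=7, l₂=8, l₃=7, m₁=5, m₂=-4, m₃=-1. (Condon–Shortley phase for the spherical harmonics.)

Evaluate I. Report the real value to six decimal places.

m-sum 0 ✓  L=22 even ✓  1≤7≤15 ✓
Π(2lᵢ+1) = 15×17×15 = 3825
triangle coeff Δ(7,8,7) = 1/22086194130
Σ_t [1,7]: t=1:−1/18289152000 t=2:+1/248832000 t=3:−1/24883200 t=4:+1/11943936 t=5:−1/24883200 t=6:+1/248832000 t=7:−1/18289152000 = 11/975421440
(3j)²=1750/289731 [(7 8 7; 0 0 0)], sign=-1
Σ_t [0,2]: t=0:+1/1114767360 t=1:−1/435456000 t=2:+1/1492992000 = -61/83607552000
(3j)²=3721/482885 [(7 8 7; 5 -4 -1)], sign=-1
⇒ 4πI² = 97676250/548653937
I = (+1)√(97676250/548653937/(4π)) = 0.11902558

0.119026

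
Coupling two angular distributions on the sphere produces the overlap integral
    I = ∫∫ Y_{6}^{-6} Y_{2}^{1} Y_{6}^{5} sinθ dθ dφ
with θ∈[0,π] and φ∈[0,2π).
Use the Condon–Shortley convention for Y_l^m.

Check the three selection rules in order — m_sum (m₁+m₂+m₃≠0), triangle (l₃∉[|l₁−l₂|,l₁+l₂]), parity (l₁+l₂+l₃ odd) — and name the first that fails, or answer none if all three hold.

none

azimuthal sum: -6 + 1 + 5 = 0  ✓
4 ≤ 6 ≤ 8 (triangle on l)  ✓
L = 6 + 2 + 6 = 14 (even)  ✓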